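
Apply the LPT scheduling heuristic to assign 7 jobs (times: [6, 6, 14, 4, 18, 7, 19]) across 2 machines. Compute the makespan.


Sort jobs in decreasing order (LPT): [19, 18, 14, 7, 6, 6, 4]
Assign each job to the least loaded machine:
  Machine 1: jobs [19, 7, 6, 6], load = 38
  Machine 2: jobs [18, 14, 4], load = 36
Makespan = max load = 38

38


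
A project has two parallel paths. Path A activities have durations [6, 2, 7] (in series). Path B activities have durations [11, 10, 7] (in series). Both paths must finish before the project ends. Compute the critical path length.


Path A total = 6 + 2 + 7 = 15
Path B total = 11 + 10 + 7 = 28
Critical path = longest path = max(15, 28) = 28

28


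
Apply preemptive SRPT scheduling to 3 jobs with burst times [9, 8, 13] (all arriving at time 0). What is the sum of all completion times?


Since all jobs arrive at t=0, SRPT equals SPT ordering.
SPT order: [8, 9, 13]
Completion times:
  Job 1: p=8, C=8
  Job 2: p=9, C=17
  Job 3: p=13, C=30
Total completion time = 8 + 17 + 30 = 55

55


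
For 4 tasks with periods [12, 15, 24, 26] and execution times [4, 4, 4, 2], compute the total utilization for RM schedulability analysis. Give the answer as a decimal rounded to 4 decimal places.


Compute individual utilizations (exact fractions):
  Task 1: C/T = 4/12 = 1/3 (approx. 0.3333)
  Task 2: C/T = 4/15 (approx. 0.2667)
  Task 3: C/T = 4/24 = 1/6 (approx. 0.1667)
  Task 4: C/T = 2/26 = 1/13 (approx. 0.0769)
Total utilization U = 1/3 + 4/15 + 1/6 + 1/13 = 329/390
Rounded to 4 decimal places: U = 0.8436
RM (Liu & Layland) bound for 4 tasks = 0.756828; compare with U = 329/390 (approx. 0.843590)
bound < U <= 1, so the RM sufficient condition is not met (inconclusive; an exact test such as response-time analysis is needed).

0.8436


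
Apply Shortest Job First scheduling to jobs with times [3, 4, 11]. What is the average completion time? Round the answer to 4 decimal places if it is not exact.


SJF order (ascending): [3, 4, 11]
Completion times:
  Job 1: burst=3, C=3
  Job 2: burst=4, C=7
  Job 3: burst=11, C=18
Average completion = 28/3 = 9.3333

9.3333


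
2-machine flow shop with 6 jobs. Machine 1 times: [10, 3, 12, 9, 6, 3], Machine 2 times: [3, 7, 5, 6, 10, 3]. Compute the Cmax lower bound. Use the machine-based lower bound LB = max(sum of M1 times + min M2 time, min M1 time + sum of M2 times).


LB1 = sum(M1 times) + min(M2 times) = 43 + 3 = 46
LB2 = min(M1 times) + sum(M2 times) = 3 + 34 = 37
Lower bound = max(LB1, LB2) = max(46, 37) = 46

46


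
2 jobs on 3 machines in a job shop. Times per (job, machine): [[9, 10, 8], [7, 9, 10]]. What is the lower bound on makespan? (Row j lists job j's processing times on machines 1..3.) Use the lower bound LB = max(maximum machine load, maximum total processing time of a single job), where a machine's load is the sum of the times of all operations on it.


Machine loads:
  Machine 1: 9 + 7 = 16
  Machine 2: 10 + 9 = 19
  Machine 3: 8 + 10 = 18
Max machine load = 19
Job totals:
  Job 1: 27
  Job 2: 26
Max job total = 27
Lower bound = max(19, 27) = 27

27


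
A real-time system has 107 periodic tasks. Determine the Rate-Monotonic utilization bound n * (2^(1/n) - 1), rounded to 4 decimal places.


Compute 2^(1/107) = 1.0064990387
Subtract 1: 1.0064990387 - 1 = 0.0064990387
Multiply by n: 107 * 0.0064990387 = 0.6953971409
Round to 4 dp: 0.6954

0.6954


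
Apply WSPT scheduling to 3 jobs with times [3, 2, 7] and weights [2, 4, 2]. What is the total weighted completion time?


Compute p/w ratios and sort ascending (WSPT): [(2, 4), (3, 2), (7, 2)]
Compute weighted completion times:
  Job (p=2,w=4): C=2, w*C=4*2=8
  Job (p=3,w=2): C=5, w*C=2*5=10
  Job (p=7,w=2): C=12, w*C=2*12=24
Total weighted completion time = 42

42


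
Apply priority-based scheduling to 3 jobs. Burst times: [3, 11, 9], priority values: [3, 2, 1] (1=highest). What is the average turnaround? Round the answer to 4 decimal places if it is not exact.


Sort by priority (ascending = highest first):
Order: [(1, 9), (2, 11), (3, 3)]
Completion times:
  Priority 1, burst=9, C=9
  Priority 2, burst=11, C=20
  Priority 3, burst=3, C=23
Average turnaround = 52/3 = 17.3333

17.3333


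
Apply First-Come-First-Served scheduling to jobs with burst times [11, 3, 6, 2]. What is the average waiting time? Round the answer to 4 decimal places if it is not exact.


FCFS order (as given): [11, 3, 6, 2]
Waiting times:
  Job 1: wait = 0
  Job 2: wait = 11
  Job 3: wait = 14
  Job 4: wait = 20
Sum of waiting times = 45
Average waiting time = 45/4 = 11.25

11.25


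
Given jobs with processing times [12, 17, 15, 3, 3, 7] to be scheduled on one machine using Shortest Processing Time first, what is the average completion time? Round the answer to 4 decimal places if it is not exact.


Sort jobs by processing time (SPT order): [3, 3, 7, 12, 15, 17]
Compute completion times sequentially:
  Job 1: processing = 3, completes at 3
  Job 2: processing = 3, completes at 6
  Job 3: processing = 7, completes at 13
  Job 4: processing = 12, completes at 25
  Job 5: processing = 15, completes at 40
  Job 6: processing = 17, completes at 57
Sum of completion times = 144
Average completion time = 144/6 = 24.0

24.0


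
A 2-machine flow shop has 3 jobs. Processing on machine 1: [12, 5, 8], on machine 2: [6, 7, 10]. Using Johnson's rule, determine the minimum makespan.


Apply Johnson's rule:
  Group 1 (a <= b): [(2, 5, 7), (3, 8, 10)]
  Group 2 (a > b): [(1, 12, 6)]
Optimal job order: [2, 3, 1]
Schedule:
  Job 2: M1 done at 5, M2 done at 12
  Job 3: M1 done at 13, M2 done at 23
  Job 1: M1 done at 25, M2 done at 31
Makespan = 31

31


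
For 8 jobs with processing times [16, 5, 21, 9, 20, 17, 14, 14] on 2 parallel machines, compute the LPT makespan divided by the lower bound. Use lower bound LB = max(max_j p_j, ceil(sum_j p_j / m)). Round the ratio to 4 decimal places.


LPT order: [21, 20, 17, 16, 14, 14, 9, 5]
Machine loads after assignment: [60, 56]
LPT makespan = 60
Lower bound = max(max_job, ceil(total/2)) = max(21, 58) = 58
Ratio = 60 / 58 = 1.0345

1.0345


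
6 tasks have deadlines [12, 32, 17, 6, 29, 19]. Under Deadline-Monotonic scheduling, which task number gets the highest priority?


Sort tasks by relative deadline (ascending):
  Task 4: deadline = 6
  Task 1: deadline = 12
  Task 3: deadline = 17
  Task 6: deadline = 19
  Task 5: deadline = 29
  Task 2: deadline = 32
Priority order (highest first): [4, 1, 3, 6, 5, 2]
Highest priority task = 4

4


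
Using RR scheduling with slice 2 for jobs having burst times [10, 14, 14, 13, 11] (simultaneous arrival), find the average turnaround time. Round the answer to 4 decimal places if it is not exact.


Time quantum = 2
Execution trace:
  J1 runs 2 units, time = 2
  J2 runs 2 units, time = 4
  J3 runs 2 units, time = 6
  J4 runs 2 units, time = 8
  J5 runs 2 units, time = 10
  J1 runs 2 units, time = 12
  J2 runs 2 units, time = 14
  J3 runs 2 units, time = 16
  J4 runs 2 units, time = 18
  J5 runs 2 units, time = 20
  J1 runs 2 units, time = 22
  J2 runs 2 units, time = 24
  J3 runs 2 units, time = 26
  J4 runs 2 units, time = 28
  J5 runs 2 units, time = 30
  J1 runs 2 units, time = 32
  J2 runs 2 units, time = 34
  J3 runs 2 units, time = 36
  J4 runs 2 units, time = 38
  J5 runs 2 units, time = 40
  J1 runs 2 units, time = 42
  J2 runs 2 units, time = 44
  J3 runs 2 units, time = 46
  J4 runs 2 units, time = 48
  J5 runs 2 units, time = 50
  J2 runs 2 units, time = 52
  J3 runs 2 units, time = 54
  J4 runs 2 units, time = 56
  J5 runs 1 units, time = 57
  J2 runs 2 units, time = 59
  J3 runs 2 units, time = 61
  J4 runs 1 units, time = 62
Finish times: [42, 59, 61, 62, 57]
Average turnaround = 281/5 = 56.2

56.2


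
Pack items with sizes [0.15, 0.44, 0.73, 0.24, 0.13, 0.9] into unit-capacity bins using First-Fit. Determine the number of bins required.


Place items sequentially using First-Fit:
  Item 0.15 -> new Bin 1
  Item 0.44 -> Bin 1 (now 0.59)
  Item 0.73 -> new Bin 2
  Item 0.24 -> Bin 1 (now 0.83)
  Item 0.13 -> Bin 1 (now 0.96)
  Item 0.9 -> new Bin 3
Total bins used = 3

3


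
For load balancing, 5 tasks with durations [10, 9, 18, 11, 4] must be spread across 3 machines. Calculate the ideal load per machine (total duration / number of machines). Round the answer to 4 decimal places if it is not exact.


Total processing time = 10 + 9 + 18 + 11 + 4 = 52
Number of machines = 3
Ideal balanced load = 52 / 3 = 17.3333

17.3333


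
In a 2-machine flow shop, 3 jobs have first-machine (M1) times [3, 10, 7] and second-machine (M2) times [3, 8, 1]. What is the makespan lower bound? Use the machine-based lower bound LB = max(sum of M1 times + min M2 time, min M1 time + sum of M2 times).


LB1 = sum(M1 times) + min(M2 times) = 20 + 1 = 21
LB2 = min(M1 times) + sum(M2 times) = 3 + 12 = 15
Lower bound = max(LB1, LB2) = max(21, 15) = 21

21


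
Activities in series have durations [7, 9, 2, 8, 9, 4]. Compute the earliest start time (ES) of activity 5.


Activity 5 starts after activities 1 through 4 complete.
Predecessor durations: [7, 9, 2, 8]
ES = 7 + 9 + 2 + 8 = 26

26


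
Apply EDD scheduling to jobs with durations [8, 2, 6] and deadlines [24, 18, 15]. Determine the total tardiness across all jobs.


Sort by due date (EDD order): [(6, 15), (2, 18), (8, 24)]
Compute completion times and tardiness:
  Job 1: p=6, d=15, C=6, tardiness=max(0,6-15)=0
  Job 2: p=2, d=18, C=8, tardiness=max(0,8-18)=0
  Job 3: p=8, d=24, C=16, tardiness=max(0,16-24)=0
Total tardiness = 0

0


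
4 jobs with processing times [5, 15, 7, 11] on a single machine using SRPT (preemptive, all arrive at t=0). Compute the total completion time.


Since all jobs arrive at t=0, SRPT equals SPT ordering.
SPT order: [5, 7, 11, 15]
Completion times:
  Job 1: p=5, C=5
  Job 2: p=7, C=12
  Job 3: p=11, C=23
  Job 4: p=15, C=38
Total completion time = 5 + 12 + 23 + 38 = 78

78


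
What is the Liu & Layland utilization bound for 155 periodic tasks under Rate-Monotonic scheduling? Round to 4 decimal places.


Compute 2^(1/155) = 1.0044819312
Subtract 1: 1.0044819312 - 1 = 0.0044819312
Multiply by n: 155 * 0.0044819312 = 0.6946993360
Round to 4 dp: 0.6947

0.6947


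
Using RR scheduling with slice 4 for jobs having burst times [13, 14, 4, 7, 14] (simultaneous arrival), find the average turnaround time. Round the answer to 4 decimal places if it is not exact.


Time quantum = 4
Execution trace:
  J1 runs 4 units, time = 4
  J2 runs 4 units, time = 8
  J3 runs 4 units, time = 12
  J4 runs 4 units, time = 16
  J5 runs 4 units, time = 20
  J1 runs 4 units, time = 24
  J2 runs 4 units, time = 28
  J4 runs 3 units, time = 31
  J5 runs 4 units, time = 35
  J1 runs 4 units, time = 39
  J2 runs 4 units, time = 43
  J5 runs 4 units, time = 47
  J1 runs 1 units, time = 48
  J2 runs 2 units, time = 50
  J5 runs 2 units, time = 52
Finish times: [48, 50, 12, 31, 52]
Average turnaround = 193/5 = 38.6

38.6


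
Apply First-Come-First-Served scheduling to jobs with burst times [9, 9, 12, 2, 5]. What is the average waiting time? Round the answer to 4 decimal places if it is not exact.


FCFS order (as given): [9, 9, 12, 2, 5]
Waiting times:
  Job 1: wait = 0
  Job 2: wait = 9
  Job 3: wait = 18
  Job 4: wait = 30
  Job 5: wait = 32
Sum of waiting times = 89
Average waiting time = 89/5 = 17.8

17.8


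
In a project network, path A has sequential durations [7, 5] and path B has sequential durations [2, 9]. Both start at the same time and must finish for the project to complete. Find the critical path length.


Path A total = 7 + 5 = 12
Path B total = 2 + 9 = 11
Critical path = longest path = max(12, 11) = 12

12


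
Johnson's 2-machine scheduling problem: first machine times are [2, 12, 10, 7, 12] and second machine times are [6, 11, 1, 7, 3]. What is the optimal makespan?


Apply Johnson's rule:
  Group 1 (a <= b): [(1, 2, 6), (4, 7, 7)]
  Group 2 (a > b): [(2, 12, 11), (5, 12, 3), (3, 10, 1)]
Optimal job order: [1, 4, 2, 5, 3]
Schedule:
  Job 1: M1 done at 2, M2 done at 8
  Job 4: M1 done at 9, M2 done at 16
  Job 2: M1 done at 21, M2 done at 32
  Job 5: M1 done at 33, M2 done at 36
  Job 3: M1 done at 43, M2 done at 44
Makespan = 44

44


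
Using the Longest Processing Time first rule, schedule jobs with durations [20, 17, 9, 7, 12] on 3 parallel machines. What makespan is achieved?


Sort jobs in decreasing order (LPT): [20, 17, 12, 9, 7]
Assign each job to the least loaded machine:
  Machine 1: jobs [20], load = 20
  Machine 2: jobs [17, 7], load = 24
  Machine 3: jobs [12, 9], load = 21
Makespan = max load = 24

24


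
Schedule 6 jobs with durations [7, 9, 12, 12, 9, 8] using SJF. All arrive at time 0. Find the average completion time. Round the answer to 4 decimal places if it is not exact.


SJF order (ascending): [7, 8, 9, 9, 12, 12]
Completion times:
  Job 1: burst=7, C=7
  Job 2: burst=8, C=15
  Job 3: burst=9, C=24
  Job 4: burst=9, C=33
  Job 5: burst=12, C=45
  Job 6: burst=12, C=57
Average completion = 181/6 = 30.1667

30.1667


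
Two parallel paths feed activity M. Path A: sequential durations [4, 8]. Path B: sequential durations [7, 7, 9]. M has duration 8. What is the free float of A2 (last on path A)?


ES(A2) = sum of predecessors on chain A = 4
EF(A2) = ES + duration = 4 + 8 = 12
Successor of A2 is M. ES(M) = max(sum(A), sum(B)) = max(12, 23) = 23
Free float = ES(successor) - EF(current) = 23 - 12 = 11

11


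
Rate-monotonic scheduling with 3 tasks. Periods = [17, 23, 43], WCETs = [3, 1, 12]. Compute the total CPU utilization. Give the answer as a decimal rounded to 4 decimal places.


Compute individual utilizations (exact fractions):
  Task 1: C/T = 3/17 (approx. 0.1765)
  Task 2: C/T = 1/23 (approx. 0.0435)
  Task 3: C/T = 12/43 (approx. 0.2791)
Total utilization U = 3/17 + 1/23 + 12/43 = 8390/16813
Rounded to 4 decimal places: U = 0.4990
RM (Liu & Layland) bound for 3 tasks = 0.779763; compare with U = 8390/16813 (approx. 0.499019)
U <= bound, so schedulable by RM sufficient condition.

0.4990


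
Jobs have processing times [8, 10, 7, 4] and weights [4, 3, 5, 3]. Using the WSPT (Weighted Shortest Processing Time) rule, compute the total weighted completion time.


Compute p/w ratios and sort ascending (WSPT): [(4, 3), (7, 5), (8, 4), (10, 3)]
Compute weighted completion times:
  Job (p=4,w=3): C=4, w*C=3*4=12
  Job (p=7,w=5): C=11, w*C=5*11=55
  Job (p=8,w=4): C=19, w*C=4*19=76
  Job (p=10,w=3): C=29, w*C=3*29=87
Total weighted completion time = 230

230


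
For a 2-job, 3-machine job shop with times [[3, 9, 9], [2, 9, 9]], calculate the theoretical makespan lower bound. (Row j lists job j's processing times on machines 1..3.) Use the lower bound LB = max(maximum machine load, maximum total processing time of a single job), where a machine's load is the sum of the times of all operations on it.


Machine loads:
  Machine 1: 3 + 2 = 5
  Machine 2: 9 + 9 = 18
  Machine 3: 9 + 9 = 18
Max machine load = 18
Job totals:
  Job 1: 21
  Job 2: 20
Max job total = 21
Lower bound = max(18, 21) = 21

21


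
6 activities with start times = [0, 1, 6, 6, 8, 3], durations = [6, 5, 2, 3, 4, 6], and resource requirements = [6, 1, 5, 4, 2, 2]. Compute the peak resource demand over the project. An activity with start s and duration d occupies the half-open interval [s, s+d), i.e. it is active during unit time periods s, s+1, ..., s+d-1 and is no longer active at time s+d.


Each activity i is active on [start_i, start_i + duration_i).
Compute total resource usage per time slot:
  t=0: active resources = [6], total = 6
  t=1: active resources = [6, 1], total = 7
  t=2: active resources = [6, 1], total = 7
  t=3: active resources = [6, 1, 2], total = 9
  t=4: active resources = [6, 1, 2], total = 9
  t=5: active resources = [6, 1, 2], total = 9
  t=6: active resources = [5, 4, 2], total = 11
  t=7: active resources = [5, 4, 2], total = 11
  t=8: active resources = [4, 2, 2], total = 8
  t=9: active resources = [2], total = 2
  t=10: active resources = [2], total = 2
  t=11: active resources = [2], total = 2
Peak resource demand = 11

11


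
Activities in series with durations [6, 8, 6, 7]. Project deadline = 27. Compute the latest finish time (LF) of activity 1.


LF(activity 1) = deadline - sum of successor durations
Successors: activities 2 through 4 with durations [8, 6, 7]
Sum of successor durations = 21
LF = 27 - 21 = 6

6


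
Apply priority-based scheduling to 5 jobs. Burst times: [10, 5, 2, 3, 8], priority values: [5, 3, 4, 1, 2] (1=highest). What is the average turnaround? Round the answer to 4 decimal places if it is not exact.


Sort by priority (ascending = highest first):
Order: [(1, 3), (2, 8), (3, 5), (4, 2), (5, 10)]
Completion times:
  Priority 1, burst=3, C=3
  Priority 2, burst=8, C=11
  Priority 3, burst=5, C=16
  Priority 4, burst=2, C=18
  Priority 5, burst=10, C=28
Average turnaround = 76/5 = 15.2

15.2


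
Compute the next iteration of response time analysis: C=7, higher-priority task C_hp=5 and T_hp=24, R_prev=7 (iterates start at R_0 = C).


R_next = C + ceil(R_prev / T_hp) * C_hp
ceil(7 / 24) = ceil(0.2917) = 1
Interference = 1 * 5 = 5
R_next = 7 + 5 = 12

12


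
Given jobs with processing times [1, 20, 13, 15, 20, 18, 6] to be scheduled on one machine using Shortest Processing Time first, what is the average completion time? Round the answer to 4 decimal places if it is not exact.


Sort jobs by processing time (SPT order): [1, 6, 13, 15, 18, 20, 20]
Compute completion times sequentially:
  Job 1: processing = 1, completes at 1
  Job 2: processing = 6, completes at 7
  Job 3: processing = 13, completes at 20
  Job 4: processing = 15, completes at 35
  Job 5: processing = 18, completes at 53
  Job 6: processing = 20, completes at 73
  Job 7: processing = 20, completes at 93
Sum of completion times = 282
Average completion time = 282/7 = 40.2857

40.2857


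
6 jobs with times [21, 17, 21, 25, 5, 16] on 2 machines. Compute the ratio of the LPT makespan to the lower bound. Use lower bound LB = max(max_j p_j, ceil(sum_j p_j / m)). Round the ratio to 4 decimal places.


LPT order: [25, 21, 21, 17, 16, 5]
Machine loads after assignment: [58, 47]
LPT makespan = 58
Lower bound = max(max_job, ceil(total/2)) = max(25, 53) = 53
Ratio = 58 / 53 = 1.0943

1.0943


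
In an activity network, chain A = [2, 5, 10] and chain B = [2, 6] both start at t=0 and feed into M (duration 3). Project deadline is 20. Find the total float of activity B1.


Forward pass: ES(B1) = sum of predecessors on chain B = 0
EF = ES + duration = 0 + 2 = 2
Backward pass: LF(M) = deadline = 20; LS(M) = 20 - 3 = 17
LF(B1) = LS(M) - sum(successors on chain B) = 17 - 6 = 11
LS = LF - duration = 11 - 2 = 9
Total float = LS - ES = 9 - 0 = 9

9


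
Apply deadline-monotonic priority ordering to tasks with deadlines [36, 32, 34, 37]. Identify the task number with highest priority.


Sort tasks by relative deadline (ascending):
  Task 2: deadline = 32
  Task 3: deadline = 34
  Task 1: deadline = 36
  Task 4: deadline = 37
Priority order (highest first): [2, 3, 1, 4]
Highest priority task = 2

2


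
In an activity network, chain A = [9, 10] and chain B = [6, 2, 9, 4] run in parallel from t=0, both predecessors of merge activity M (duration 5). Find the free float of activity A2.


ES(A2) = sum of predecessors on chain A = 9
EF(A2) = ES + duration = 9 + 10 = 19
Successor of A2 is M. ES(M) = max(sum(A), sum(B)) = max(19, 21) = 21
Free float = ES(successor) - EF(current) = 21 - 19 = 2

2


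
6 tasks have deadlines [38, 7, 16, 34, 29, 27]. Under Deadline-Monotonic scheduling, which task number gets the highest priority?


Sort tasks by relative deadline (ascending):
  Task 2: deadline = 7
  Task 3: deadline = 16
  Task 6: deadline = 27
  Task 5: deadline = 29
  Task 4: deadline = 34
  Task 1: deadline = 38
Priority order (highest first): [2, 3, 6, 5, 4, 1]
Highest priority task = 2

2


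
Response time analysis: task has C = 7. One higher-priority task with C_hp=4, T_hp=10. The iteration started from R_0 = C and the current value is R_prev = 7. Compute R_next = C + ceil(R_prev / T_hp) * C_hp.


R_next = C + ceil(R_prev / T_hp) * C_hp
ceil(7 / 10) = ceil(0.7) = 1
Interference = 1 * 4 = 4
R_next = 7 + 4 = 11

11


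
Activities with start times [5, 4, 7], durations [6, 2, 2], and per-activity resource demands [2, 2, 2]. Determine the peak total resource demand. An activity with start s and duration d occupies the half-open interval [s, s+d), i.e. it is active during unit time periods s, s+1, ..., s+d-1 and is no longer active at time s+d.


Each activity i is active on [start_i, start_i + duration_i).
Compute total resource usage per time slot:
  t=0: active resources = [], total = 0
  t=1: active resources = [], total = 0
  t=2: active resources = [], total = 0
  t=3: active resources = [], total = 0
  t=4: active resources = [2], total = 2
  t=5: active resources = [2, 2], total = 4
  t=6: active resources = [2], total = 2
  t=7: active resources = [2, 2], total = 4
  t=8: active resources = [2, 2], total = 4
  t=9: active resources = [2], total = 2
  t=10: active resources = [2], total = 2
Peak resource demand = 4

4


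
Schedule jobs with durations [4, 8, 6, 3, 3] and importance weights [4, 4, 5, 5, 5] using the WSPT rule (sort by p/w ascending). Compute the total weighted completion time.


Compute p/w ratios and sort ascending (WSPT): [(3, 5), (3, 5), (4, 4), (6, 5), (8, 4)]
Compute weighted completion times:
  Job (p=3,w=5): C=3, w*C=5*3=15
  Job (p=3,w=5): C=6, w*C=5*6=30
  Job (p=4,w=4): C=10, w*C=4*10=40
  Job (p=6,w=5): C=16, w*C=5*16=80
  Job (p=8,w=4): C=24, w*C=4*24=96
Total weighted completion time = 261

261


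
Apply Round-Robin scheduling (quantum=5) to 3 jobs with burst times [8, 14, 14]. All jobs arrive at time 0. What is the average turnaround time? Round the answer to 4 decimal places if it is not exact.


Time quantum = 5
Execution trace:
  J1 runs 5 units, time = 5
  J2 runs 5 units, time = 10
  J3 runs 5 units, time = 15
  J1 runs 3 units, time = 18
  J2 runs 5 units, time = 23
  J3 runs 5 units, time = 28
  J2 runs 4 units, time = 32
  J3 runs 4 units, time = 36
Finish times: [18, 32, 36]
Average turnaround = 86/3 = 28.6667

28.6667


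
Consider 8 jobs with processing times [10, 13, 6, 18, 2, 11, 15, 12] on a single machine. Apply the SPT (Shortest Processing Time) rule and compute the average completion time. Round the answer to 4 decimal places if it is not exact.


Sort jobs by processing time (SPT order): [2, 6, 10, 11, 12, 13, 15, 18]
Compute completion times sequentially:
  Job 1: processing = 2, completes at 2
  Job 2: processing = 6, completes at 8
  Job 3: processing = 10, completes at 18
  Job 4: processing = 11, completes at 29
  Job 5: processing = 12, completes at 41
  Job 6: processing = 13, completes at 54
  Job 7: processing = 15, completes at 69
  Job 8: processing = 18, completes at 87
Sum of completion times = 308
Average completion time = 308/8 = 38.5

38.5


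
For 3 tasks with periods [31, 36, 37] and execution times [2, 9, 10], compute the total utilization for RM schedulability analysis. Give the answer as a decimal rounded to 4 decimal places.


Compute individual utilizations (exact fractions):
  Task 1: C/T = 2/31 (approx. 0.0645)
  Task 2: C/T = 9/36 = 1/4 (approx. 0.25)
  Task 3: C/T = 10/37 (approx. 0.2703)
Total utilization U = 2/31 + 1/4 + 10/37 = 2683/4588
Rounded to 4 decimal places: U = 0.5848
RM (Liu & Layland) bound for 3 tasks = 0.779763; compare with U = 2683/4588 (approx. 0.584786)
U <= bound, so schedulable by RM sufficient condition.

0.5848


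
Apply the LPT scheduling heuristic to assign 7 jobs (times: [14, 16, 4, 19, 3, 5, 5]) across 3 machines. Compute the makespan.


Sort jobs in decreasing order (LPT): [19, 16, 14, 5, 5, 4, 3]
Assign each job to the least loaded machine:
  Machine 1: jobs [19, 4], load = 23
  Machine 2: jobs [16, 5], load = 21
  Machine 3: jobs [14, 5, 3], load = 22
Makespan = max load = 23

23


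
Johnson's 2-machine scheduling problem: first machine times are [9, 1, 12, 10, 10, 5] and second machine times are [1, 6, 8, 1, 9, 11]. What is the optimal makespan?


Apply Johnson's rule:
  Group 1 (a <= b): [(2, 1, 6), (6, 5, 11)]
  Group 2 (a > b): [(5, 10, 9), (3, 12, 8), (1, 9, 1), (4, 10, 1)]
Optimal job order: [2, 6, 5, 3, 1, 4]
Schedule:
  Job 2: M1 done at 1, M2 done at 7
  Job 6: M1 done at 6, M2 done at 18
  Job 5: M1 done at 16, M2 done at 27
  Job 3: M1 done at 28, M2 done at 36
  Job 1: M1 done at 37, M2 done at 38
  Job 4: M1 done at 47, M2 done at 48
Makespan = 48

48


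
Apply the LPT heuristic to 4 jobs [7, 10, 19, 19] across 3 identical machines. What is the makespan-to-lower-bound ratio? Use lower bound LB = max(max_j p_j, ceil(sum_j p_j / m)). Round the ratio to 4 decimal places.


LPT order: [19, 19, 10, 7]
Machine loads after assignment: [19, 19, 17]
LPT makespan = 19
Lower bound = max(max_job, ceil(total/3)) = max(19, 19) = 19
Ratio = 19 / 19 = 1.0

1.0


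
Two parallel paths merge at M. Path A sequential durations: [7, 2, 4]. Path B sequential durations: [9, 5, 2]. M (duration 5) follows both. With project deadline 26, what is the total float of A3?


Forward pass: ES(A3) = sum of predecessors on chain A = 9
EF = ES + duration = 9 + 4 = 13
Backward pass: LF(M) = deadline = 26; LS(M) = 26 - 5 = 21
LF(A3) = LS(M) - sum(successors on chain A) = 21 - 0 = 21
LS = LF - duration = 21 - 4 = 17
Total float = LS - ES = 17 - 9 = 8

8


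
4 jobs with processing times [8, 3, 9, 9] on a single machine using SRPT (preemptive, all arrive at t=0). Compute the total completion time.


Since all jobs arrive at t=0, SRPT equals SPT ordering.
SPT order: [3, 8, 9, 9]
Completion times:
  Job 1: p=3, C=3
  Job 2: p=8, C=11
  Job 3: p=9, C=20
  Job 4: p=9, C=29
Total completion time = 3 + 11 + 20 + 29 = 63

63


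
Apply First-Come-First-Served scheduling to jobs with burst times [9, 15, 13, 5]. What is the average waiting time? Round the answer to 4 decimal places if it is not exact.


FCFS order (as given): [9, 15, 13, 5]
Waiting times:
  Job 1: wait = 0
  Job 2: wait = 9
  Job 3: wait = 24
  Job 4: wait = 37
Sum of waiting times = 70
Average waiting time = 70/4 = 17.5

17.5


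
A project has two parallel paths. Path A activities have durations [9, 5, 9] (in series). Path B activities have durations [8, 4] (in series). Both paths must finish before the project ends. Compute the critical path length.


Path A total = 9 + 5 + 9 = 23
Path B total = 8 + 4 = 12
Critical path = longest path = max(23, 12) = 23

23


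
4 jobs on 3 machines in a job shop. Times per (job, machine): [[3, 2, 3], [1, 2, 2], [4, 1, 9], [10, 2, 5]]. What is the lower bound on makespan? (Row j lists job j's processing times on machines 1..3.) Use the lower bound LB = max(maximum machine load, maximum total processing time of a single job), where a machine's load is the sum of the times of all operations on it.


Machine loads:
  Machine 1: 3 + 1 + 4 + 10 = 18
  Machine 2: 2 + 2 + 1 + 2 = 7
  Machine 3: 3 + 2 + 9 + 5 = 19
Max machine load = 19
Job totals:
  Job 1: 8
  Job 2: 5
  Job 3: 14
  Job 4: 17
Max job total = 17
Lower bound = max(19, 17) = 19

19


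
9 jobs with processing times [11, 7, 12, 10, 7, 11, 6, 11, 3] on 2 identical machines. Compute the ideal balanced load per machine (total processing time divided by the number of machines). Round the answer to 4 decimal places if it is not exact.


Total processing time = 11 + 7 + 12 + 10 + 7 + 11 + 6 + 11 + 3 = 78
Number of machines = 2
Ideal balanced load = 78 / 2 = 39.0

39.0


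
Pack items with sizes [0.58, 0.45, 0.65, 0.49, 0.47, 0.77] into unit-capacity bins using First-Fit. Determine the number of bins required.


Place items sequentially using First-Fit:
  Item 0.58 -> new Bin 1
  Item 0.45 -> new Bin 2
  Item 0.65 -> new Bin 3
  Item 0.49 -> Bin 2 (now 0.94)
  Item 0.47 -> new Bin 4
  Item 0.77 -> new Bin 5
Total bins used = 5

5


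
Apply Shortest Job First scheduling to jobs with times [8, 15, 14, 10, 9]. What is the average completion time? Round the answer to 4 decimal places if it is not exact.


SJF order (ascending): [8, 9, 10, 14, 15]
Completion times:
  Job 1: burst=8, C=8
  Job 2: burst=9, C=17
  Job 3: burst=10, C=27
  Job 4: burst=14, C=41
  Job 5: burst=15, C=56
Average completion = 149/5 = 29.8

29.8


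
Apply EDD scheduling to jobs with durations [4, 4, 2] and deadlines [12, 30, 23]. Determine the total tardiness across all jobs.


Sort by due date (EDD order): [(4, 12), (2, 23), (4, 30)]
Compute completion times and tardiness:
  Job 1: p=4, d=12, C=4, tardiness=max(0,4-12)=0
  Job 2: p=2, d=23, C=6, tardiness=max(0,6-23)=0
  Job 3: p=4, d=30, C=10, tardiness=max(0,10-30)=0
Total tardiness = 0

0


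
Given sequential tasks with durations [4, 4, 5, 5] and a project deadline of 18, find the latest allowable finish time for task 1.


LF(activity 1) = deadline - sum of successor durations
Successors: activities 2 through 4 with durations [4, 5, 5]
Sum of successor durations = 14
LF = 18 - 14 = 4

4


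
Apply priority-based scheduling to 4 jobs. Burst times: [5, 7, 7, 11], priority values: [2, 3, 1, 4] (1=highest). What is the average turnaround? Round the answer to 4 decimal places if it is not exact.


Sort by priority (ascending = highest first):
Order: [(1, 7), (2, 5), (3, 7), (4, 11)]
Completion times:
  Priority 1, burst=7, C=7
  Priority 2, burst=5, C=12
  Priority 3, burst=7, C=19
  Priority 4, burst=11, C=30
Average turnaround = 68/4 = 17.0

17.0


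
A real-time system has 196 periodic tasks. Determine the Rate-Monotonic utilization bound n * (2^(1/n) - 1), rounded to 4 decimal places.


Compute 2^(1/196) = 1.0035427259
Subtract 1: 1.0035427259 - 1 = 0.0035427259
Multiply by n: 196 * 0.0035427259 = 0.6943742764
Round to 4 dp: 0.6944

0.6944


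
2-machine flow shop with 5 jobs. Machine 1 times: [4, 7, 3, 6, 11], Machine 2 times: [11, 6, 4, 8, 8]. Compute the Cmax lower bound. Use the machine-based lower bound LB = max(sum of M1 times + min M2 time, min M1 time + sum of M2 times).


LB1 = sum(M1 times) + min(M2 times) = 31 + 4 = 35
LB2 = min(M1 times) + sum(M2 times) = 3 + 37 = 40
Lower bound = max(LB1, LB2) = max(35, 40) = 40

40


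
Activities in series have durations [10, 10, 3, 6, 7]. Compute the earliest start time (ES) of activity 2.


Activity 2 starts after activities 1 through 1 complete.
Predecessor durations: [10]
ES = 10 = 10

10


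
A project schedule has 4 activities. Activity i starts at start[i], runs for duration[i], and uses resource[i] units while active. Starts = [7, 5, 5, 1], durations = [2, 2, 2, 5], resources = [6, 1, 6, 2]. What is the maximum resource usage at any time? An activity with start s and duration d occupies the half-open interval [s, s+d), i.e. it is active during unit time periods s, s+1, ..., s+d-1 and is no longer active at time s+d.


Each activity i is active on [start_i, start_i + duration_i).
Compute total resource usage per time slot:
  t=0: active resources = [], total = 0
  t=1: active resources = [2], total = 2
  t=2: active resources = [2], total = 2
  t=3: active resources = [2], total = 2
  t=4: active resources = [2], total = 2
  t=5: active resources = [1, 6, 2], total = 9
  t=6: active resources = [1, 6], total = 7
  t=7: active resources = [6], total = 6
  t=8: active resources = [6], total = 6
Peak resource demand = 9

9


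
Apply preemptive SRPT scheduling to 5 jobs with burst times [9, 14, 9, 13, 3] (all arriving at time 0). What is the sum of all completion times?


Since all jobs arrive at t=0, SRPT equals SPT ordering.
SPT order: [3, 9, 9, 13, 14]
Completion times:
  Job 1: p=3, C=3
  Job 2: p=9, C=12
  Job 3: p=9, C=21
  Job 4: p=13, C=34
  Job 5: p=14, C=48
Total completion time = 3 + 12 + 21 + 34 + 48 = 118

118


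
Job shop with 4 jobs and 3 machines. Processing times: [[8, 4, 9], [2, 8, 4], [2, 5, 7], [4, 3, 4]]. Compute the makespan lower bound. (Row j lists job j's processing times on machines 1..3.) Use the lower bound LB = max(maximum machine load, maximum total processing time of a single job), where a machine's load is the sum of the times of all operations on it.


Machine loads:
  Machine 1: 8 + 2 + 2 + 4 = 16
  Machine 2: 4 + 8 + 5 + 3 = 20
  Machine 3: 9 + 4 + 7 + 4 = 24
Max machine load = 24
Job totals:
  Job 1: 21
  Job 2: 14
  Job 3: 14
  Job 4: 11
Max job total = 21
Lower bound = max(24, 21) = 24

24


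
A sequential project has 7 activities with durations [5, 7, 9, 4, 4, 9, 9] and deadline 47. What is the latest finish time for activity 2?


LF(activity 2) = deadline - sum of successor durations
Successors: activities 3 through 7 with durations [9, 4, 4, 9, 9]
Sum of successor durations = 35
LF = 47 - 35 = 12

12


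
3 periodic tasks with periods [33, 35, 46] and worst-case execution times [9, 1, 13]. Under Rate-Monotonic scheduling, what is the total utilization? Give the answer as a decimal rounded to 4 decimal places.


Compute individual utilizations (exact fractions):
  Task 1: C/T = 9/33 = 3/11 (approx. 0.2727)
  Task 2: C/T = 1/35 (approx. 0.0286)
  Task 3: C/T = 13/46 (approx. 0.2826)
Total utilization U = 3/11 + 1/35 + 13/46 = 10341/17710
Rounded to 4 decimal places: U = 0.5839
RM (Liu & Layland) bound for 3 tasks = 0.779763; compare with U = 10341/17710 (approx. 0.583907)
U <= bound, so schedulable by RM sufficient condition.

0.5839


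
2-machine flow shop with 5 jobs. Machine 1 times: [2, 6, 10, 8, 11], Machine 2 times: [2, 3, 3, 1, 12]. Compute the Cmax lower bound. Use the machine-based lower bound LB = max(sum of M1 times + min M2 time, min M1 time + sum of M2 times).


LB1 = sum(M1 times) + min(M2 times) = 37 + 1 = 38
LB2 = min(M1 times) + sum(M2 times) = 2 + 21 = 23
Lower bound = max(LB1, LB2) = max(38, 23) = 38

38


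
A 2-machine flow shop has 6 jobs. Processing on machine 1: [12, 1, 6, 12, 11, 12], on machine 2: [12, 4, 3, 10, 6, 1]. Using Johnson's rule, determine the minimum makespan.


Apply Johnson's rule:
  Group 1 (a <= b): [(2, 1, 4), (1, 12, 12)]
  Group 2 (a > b): [(4, 12, 10), (5, 11, 6), (3, 6, 3), (6, 12, 1)]
Optimal job order: [2, 1, 4, 5, 3, 6]
Schedule:
  Job 2: M1 done at 1, M2 done at 5
  Job 1: M1 done at 13, M2 done at 25
  Job 4: M1 done at 25, M2 done at 35
  Job 5: M1 done at 36, M2 done at 42
  Job 3: M1 done at 42, M2 done at 45
  Job 6: M1 done at 54, M2 done at 55
Makespan = 55

55


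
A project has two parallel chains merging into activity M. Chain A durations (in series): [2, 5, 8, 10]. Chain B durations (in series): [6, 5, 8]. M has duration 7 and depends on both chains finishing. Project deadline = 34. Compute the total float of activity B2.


Forward pass: ES(B2) = sum of predecessors on chain B = 6
EF = ES + duration = 6 + 5 = 11
Backward pass: LF(M) = deadline = 34; LS(M) = 34 - 7 = 27
LF(B2) = LS(M) - sum(successors on chain B) = 27 - 8 = 19
LS = LF - duration = 19 - 5 = 14
Total float = LS - ES = 14 - 6 = 8

8


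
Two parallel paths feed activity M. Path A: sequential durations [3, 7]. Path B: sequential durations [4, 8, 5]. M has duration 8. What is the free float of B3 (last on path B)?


ES(B3) = sum of predecessors on chain B = 12
EF(B3) = ES + duration = 12 + 5 = 17
Successor of B3 is M. ES(M) = max(sum(A), sum(B)) = max(10, 17) = 17
Free float = ES(successor) - EF(current) = 17 - 17 = 0

0


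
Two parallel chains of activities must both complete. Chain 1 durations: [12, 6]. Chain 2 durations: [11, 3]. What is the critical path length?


Path A total = 12 + 6 = 18
Path B total = 11 + 3 = 14
Critical path = longest path = max(18, 14) = 18

18


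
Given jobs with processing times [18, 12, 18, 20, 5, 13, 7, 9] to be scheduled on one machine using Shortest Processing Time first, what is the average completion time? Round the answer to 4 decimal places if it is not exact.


Sort jobs by processing time (SPT order): [5, 7, 9, 12, 13, 18, 18, 20]
Compute completion times sequentially:
  Job 1: processing = 5, completes at 5
  Job 2: processing = 7, completes at 12
  Job 3: processing = 9, completes at 21
  Job 4: processing = 12, completes at 33
  Job 5: processing = 13, completes at 46
  Job 6: processing = 18, completes at 64
  Job 7: processing = 18, completes at 82
  Job 8: processing = 20, completes at 102
Sum of completion times = 365
Average completion time = 365/8 = 45.625

45.625


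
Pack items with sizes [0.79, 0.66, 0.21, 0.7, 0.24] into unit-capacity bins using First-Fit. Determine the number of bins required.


Place items sequentially using First-Fit:
  Item 0.79 -> new Bin 1
  Item 0.66 -> new Bin 2
  Item 0.21 -> Bin 1 (now 1.0)
  Item 0.7 -> new Bin 3
  Item 0.24 -> Bin 2 (now 0.9)
Total bins used = 3

3


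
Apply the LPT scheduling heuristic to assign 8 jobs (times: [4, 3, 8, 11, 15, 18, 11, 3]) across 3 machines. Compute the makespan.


Sort jobs in decreasing order (LPT): [18, 15, 11, 11, 8, 4, 3, 3]
Assign each job to the least loaded machine:
  Machine 1: jobs [18, 4, 3], load = 25
  Machine 2: jobs [15, 8], load = 23
  Machine 3: jobs [11, 11, 3], load = 25
Makespan = max load = 25

25


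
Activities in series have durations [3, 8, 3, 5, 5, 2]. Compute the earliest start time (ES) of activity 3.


Activity 3 starts after activities 1 through 2 complete.
Predecessor durations: [3, 8]
ES = 3 + 8 = 11

11


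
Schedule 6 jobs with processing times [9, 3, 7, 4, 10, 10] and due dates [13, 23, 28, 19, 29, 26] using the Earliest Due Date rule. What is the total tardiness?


Sort by due date (EDD order): [(9, 13), (4, 19), (3, 23), (10, 26), (7, 28), (10, 29)]
Compute completion times and tardiness:
  Job 1: p=9, d=13, C=9, tardiness=max(0,9-13)=0
  Job 2: p=4, d=19, C=13, tardiness=max(0,13-19)=0
  Job 3: p=3, d=23, C=16, tardiness=max(0,16-23)=0
  Job 4: p=10, d=26, C=26, tardiness=max(0,26-26)=0
  Job 5: p=7, d=28, C=33, tardiness=max(0,33-28)=5
  Job 6: p=10, d=29, C=43, tardiness=max(0,43-29)=14
Total tardiness = 19

19


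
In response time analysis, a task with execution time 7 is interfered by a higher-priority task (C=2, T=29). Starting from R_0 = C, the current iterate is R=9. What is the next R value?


R_next = C + ceil(R_prev / T_hp) * C_hp
ceil(9 / 29) = ceil(0.3103) = 1
Interference = 1 * 2 = 2
R_next = 7 + 2 = 9
R_next = R_prev, so the iteration has converged (response time = 9).

9


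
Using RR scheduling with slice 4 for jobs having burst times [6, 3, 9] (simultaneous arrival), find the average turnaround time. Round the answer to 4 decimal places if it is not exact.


Time quantum = 4
Execution trace:
  J1 runs 4 units, time = 4
  J2 runs 3 units, time = 7
  J3 runs 4 units, time = 11
  J1 runs 2 units, time = 13
  J3 runs 4 units, time = 17
  J3 runs 1 units, time = 18
Finish times: [13, 7, 18]
Average turnaround = 38/3 = 12.6667

12.6667


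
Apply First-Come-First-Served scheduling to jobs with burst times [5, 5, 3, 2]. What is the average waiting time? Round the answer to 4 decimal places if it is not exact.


FCFS order (as given): [5, 5, 3, 2]
Waiting times:
  Job 1: wait = 0
  Job 2: wait = 5
  Job 3: wait = 10
  Job 4: wait = 13
Sum of waiting times = 28
Average waiting time = 28/4 = 7.0

7.0


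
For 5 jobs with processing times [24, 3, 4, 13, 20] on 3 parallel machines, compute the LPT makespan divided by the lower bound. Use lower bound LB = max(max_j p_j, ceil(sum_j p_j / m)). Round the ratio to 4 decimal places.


LPT order: [24, 20, 13, 4, 3]
Machine loads after assignment: [24, 20, 20]
LPT makespan = 24
Lower bound = max(max_job, ceil(total/3)) = max(24, 22) = 24
Ratio = 24 / 24 = 1.0

1.0


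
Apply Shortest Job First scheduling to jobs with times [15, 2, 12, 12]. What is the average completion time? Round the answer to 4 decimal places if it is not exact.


SJF order (ascending): [2, 12, 12, 15]
Completion times:
  Job 1: burst=2, C=2
  Job 2: burst=12, C=14
  Job 3: burst=12, C=26
  Job 4: burst=15, C=41
Average completion = 83/4 = 20.75

20.75
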